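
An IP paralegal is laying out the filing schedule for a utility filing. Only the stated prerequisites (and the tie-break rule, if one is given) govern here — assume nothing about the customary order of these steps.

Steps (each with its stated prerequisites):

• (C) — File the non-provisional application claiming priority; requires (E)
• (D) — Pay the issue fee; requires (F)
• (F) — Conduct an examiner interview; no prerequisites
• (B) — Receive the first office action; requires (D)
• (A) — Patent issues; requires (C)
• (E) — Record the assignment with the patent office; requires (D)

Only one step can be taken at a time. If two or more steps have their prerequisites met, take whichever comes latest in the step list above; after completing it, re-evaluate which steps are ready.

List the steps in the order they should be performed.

(F) (D) (E) (B) (C) (A)

(F) is the only step with nothing outstanding, so it goes first.
(D) needed (F), now all done → (D).
Now (E) and (B) have their prerequisites met. (E) is listed later, so (E) next.
(B) and (C) are both available; (B) is listed later → (B).
(C) is the only step now ready → (C).
Next only (A) has its prerequisites met → (A).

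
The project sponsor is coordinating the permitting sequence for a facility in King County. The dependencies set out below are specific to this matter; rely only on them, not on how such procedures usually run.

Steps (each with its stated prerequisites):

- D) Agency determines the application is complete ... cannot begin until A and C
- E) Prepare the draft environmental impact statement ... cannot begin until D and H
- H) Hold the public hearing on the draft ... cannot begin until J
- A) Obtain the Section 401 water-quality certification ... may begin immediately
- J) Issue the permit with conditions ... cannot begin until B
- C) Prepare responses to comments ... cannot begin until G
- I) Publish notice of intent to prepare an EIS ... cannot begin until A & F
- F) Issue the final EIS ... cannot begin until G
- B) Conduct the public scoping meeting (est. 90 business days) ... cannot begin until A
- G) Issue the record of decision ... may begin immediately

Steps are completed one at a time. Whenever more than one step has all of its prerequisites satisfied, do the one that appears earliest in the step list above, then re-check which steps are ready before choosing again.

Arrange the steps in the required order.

A, B, J, H, G, C, D, E, F, I

A and G have no prerequisites; A is listed earlier, so A is first.
B and G are both available; B is listed earlier → B.
J now also ready, so the ready set is {J, G}; J is listed earlier → J.
Ready: H and G. H is listed earlier → H.
That leaves G as the only ready step → G.
C and F are both available; C is listed earlier → C.
D now also ready, so the ready set is {D, F}; D is listed earlier → D.
E and F are both available; E is listed earlier → E.
F needed G, now all done → F.
I is the only step now ready → I.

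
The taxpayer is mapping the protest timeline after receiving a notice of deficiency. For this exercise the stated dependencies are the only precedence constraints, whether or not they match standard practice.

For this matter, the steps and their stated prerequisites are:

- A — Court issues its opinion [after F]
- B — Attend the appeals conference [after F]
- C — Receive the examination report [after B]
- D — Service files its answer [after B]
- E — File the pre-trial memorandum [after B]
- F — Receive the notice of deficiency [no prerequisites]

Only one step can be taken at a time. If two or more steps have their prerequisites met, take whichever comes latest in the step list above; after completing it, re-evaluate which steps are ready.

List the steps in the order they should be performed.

F is the only step with nothing outstanding, so it goes first.
B and A are both available; B is listed later → B.
Now E, D, C and A have their prerequisites met. E is listed later, so E next.
Now D, C and A have their prerequisites met. D is listed later, so D next.
C and A are both available; C is listed later → C.
That leaves A as the only ready step → A.

F, B, E, D, C, A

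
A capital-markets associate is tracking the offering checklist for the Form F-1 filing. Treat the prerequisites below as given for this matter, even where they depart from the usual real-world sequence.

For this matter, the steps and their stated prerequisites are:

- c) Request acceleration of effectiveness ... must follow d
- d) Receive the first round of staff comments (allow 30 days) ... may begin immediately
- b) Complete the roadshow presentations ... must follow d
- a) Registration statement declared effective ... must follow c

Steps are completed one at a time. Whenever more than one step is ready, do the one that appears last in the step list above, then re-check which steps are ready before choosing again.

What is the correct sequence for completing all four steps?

d b c a

Only d has no prerequisites, so it is first.
b and c are both available; b is listed later → b.
c needed d, now all done → c.
That leaves a as the only ready step → a.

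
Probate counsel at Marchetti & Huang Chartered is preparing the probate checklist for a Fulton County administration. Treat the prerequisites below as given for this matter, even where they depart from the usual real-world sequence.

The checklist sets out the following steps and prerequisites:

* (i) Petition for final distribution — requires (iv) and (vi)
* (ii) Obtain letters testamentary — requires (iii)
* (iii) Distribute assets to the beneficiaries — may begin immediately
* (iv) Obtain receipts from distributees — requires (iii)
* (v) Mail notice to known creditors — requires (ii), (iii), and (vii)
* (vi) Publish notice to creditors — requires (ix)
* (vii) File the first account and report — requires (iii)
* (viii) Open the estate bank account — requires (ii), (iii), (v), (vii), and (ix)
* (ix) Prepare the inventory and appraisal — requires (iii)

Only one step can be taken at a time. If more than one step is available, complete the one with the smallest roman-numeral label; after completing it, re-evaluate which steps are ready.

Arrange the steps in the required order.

(iii), (ii), (iv), (vii), (v), (ix), (vi), (i), (viii)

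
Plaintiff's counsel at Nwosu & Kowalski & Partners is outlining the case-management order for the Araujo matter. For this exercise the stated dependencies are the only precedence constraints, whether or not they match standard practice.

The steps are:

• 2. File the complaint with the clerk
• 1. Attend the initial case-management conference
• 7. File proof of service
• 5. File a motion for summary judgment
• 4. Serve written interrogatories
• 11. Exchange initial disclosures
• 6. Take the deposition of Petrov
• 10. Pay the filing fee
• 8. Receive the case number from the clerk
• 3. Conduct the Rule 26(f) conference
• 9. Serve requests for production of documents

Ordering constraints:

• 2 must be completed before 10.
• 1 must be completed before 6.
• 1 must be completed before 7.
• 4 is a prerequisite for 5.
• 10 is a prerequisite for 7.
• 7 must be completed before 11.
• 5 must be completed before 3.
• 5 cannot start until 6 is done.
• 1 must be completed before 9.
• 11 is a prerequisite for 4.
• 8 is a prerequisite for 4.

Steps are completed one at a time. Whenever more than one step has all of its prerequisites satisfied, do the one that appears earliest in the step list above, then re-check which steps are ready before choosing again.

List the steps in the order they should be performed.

2 1 6 10 7 11 8 4 5 3 9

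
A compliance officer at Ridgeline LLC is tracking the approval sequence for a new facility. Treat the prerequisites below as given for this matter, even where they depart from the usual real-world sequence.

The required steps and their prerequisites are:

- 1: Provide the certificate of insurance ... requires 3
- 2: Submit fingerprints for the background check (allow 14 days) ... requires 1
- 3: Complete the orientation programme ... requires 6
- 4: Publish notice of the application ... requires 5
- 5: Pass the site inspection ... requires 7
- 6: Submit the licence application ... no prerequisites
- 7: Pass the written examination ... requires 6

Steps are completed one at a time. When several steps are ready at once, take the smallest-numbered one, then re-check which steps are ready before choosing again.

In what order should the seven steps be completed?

6 has no prerequisites → 6 first.
Ready: 3 and 7. 3 has the earlier label → 3.
1 now also ready, so the ready set is {1, 7}; 1 has the earlier label → 1.
Ready: 2 and 7. 2 has the earlier label → 2.
7 is the only step now ready → 7.
Next only 5 has its prerequisites met → 5.
Next only 4 has its prerequisites met → 4.

6, 3, 1, 2, 7, 5, 4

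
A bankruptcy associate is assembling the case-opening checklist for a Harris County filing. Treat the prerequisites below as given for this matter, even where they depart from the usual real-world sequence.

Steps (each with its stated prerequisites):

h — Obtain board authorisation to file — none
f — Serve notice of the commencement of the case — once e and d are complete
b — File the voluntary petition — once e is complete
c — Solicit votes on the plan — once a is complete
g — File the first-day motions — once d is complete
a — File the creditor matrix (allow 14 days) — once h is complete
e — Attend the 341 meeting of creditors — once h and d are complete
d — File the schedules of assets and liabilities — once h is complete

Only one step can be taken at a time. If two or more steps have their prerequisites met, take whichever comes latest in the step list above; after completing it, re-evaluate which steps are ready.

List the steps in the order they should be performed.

h, d, e, a, g, c, b, f

h is the only step with nothing outstanding, so it goes first.
Now d and a have their prerequisites met. d is listed later, so d next.
e, a and g are all available; e is listed later → e.
Ready: a, g, b and f. a is listed later → a.
g, c, b and f are all available; g is listed later → g.
c, b and f are all available; c is listed later → c.
Ready: b and f. b is listed later → b.
Next only f has its prerequisites met → f.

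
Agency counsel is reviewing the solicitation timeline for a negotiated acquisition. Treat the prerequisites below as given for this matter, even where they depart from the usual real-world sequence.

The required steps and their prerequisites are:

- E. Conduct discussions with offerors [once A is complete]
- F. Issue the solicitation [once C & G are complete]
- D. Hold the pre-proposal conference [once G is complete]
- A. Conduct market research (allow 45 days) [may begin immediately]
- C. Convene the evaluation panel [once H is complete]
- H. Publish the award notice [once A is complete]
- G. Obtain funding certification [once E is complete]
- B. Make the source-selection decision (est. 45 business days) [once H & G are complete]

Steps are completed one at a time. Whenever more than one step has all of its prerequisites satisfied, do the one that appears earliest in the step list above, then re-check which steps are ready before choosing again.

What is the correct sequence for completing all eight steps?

A E H C G F D B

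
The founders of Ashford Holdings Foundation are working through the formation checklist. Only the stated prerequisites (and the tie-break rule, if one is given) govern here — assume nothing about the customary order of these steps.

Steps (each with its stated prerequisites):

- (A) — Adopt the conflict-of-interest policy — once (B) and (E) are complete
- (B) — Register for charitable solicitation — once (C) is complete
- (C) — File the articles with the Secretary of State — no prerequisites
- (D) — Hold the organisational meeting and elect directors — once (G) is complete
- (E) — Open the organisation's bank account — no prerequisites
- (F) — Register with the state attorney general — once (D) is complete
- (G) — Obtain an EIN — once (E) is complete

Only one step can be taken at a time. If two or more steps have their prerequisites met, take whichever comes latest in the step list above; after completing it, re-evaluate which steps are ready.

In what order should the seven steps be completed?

(E) (G) (D) (F) (C) (B) (A)

Nothing is required for (E) and (C). (E) is listed later → (E) first.
(G) now also ready, so the ready set is {(G), (C)}; (G) is listed later → (G).
(D) now also ready, so the ready set is {(D), (C)}; (D) is listed later → (D).
(F) now also ready, so the ready set is {(F), (C)}; (F) is listed later → (F).
Next only (C) has its prerequisites met → (C).
Next only (B) has its prerequisites met → (B).
(A) needed (E) and (B), now all done → (A).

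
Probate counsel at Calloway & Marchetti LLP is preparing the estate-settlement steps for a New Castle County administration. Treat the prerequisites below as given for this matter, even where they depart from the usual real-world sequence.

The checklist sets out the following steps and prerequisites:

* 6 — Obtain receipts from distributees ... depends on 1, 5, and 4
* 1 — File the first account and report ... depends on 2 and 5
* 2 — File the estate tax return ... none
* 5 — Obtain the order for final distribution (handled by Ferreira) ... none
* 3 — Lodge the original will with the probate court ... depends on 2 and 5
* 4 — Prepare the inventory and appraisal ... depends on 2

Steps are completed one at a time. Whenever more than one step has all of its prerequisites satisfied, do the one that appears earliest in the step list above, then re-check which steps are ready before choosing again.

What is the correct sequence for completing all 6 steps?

2 → 5 → 1 → 3 → 4 → 6

2 and 5 have no prerequisites; 2 is listed earlier, so 2 is first.
4 now also ready, so the ready set is {5, 4}; 5 is listed earlier → 5.
1 and 3 now also ready, so the ready set is {1, 3, 4}; 1 is listed earlier → 1.
Now 3 and 4 have their prerequisites met. 3 is listed earlier, so 3 next.
4 needed 2, now all done → 4.
Next only 6 has its prerequisites met → 6.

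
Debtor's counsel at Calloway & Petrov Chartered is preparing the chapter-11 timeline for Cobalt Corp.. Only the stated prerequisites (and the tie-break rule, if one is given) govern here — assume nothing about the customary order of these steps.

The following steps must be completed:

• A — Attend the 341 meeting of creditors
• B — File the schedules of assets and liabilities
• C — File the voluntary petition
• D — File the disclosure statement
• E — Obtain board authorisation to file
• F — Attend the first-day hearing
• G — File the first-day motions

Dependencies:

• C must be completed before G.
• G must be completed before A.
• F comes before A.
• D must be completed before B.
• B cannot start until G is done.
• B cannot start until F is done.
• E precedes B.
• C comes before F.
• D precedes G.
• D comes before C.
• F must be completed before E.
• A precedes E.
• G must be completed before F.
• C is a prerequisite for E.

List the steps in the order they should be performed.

D → C → G → F → A → E → B

D is the only step with nothing outstanding, so it goes first.
C needed D, now all done → C.
That leaves G as the only ready step → G.
F is the only step now ready → F.
Next only A has its prerequisites met → A.
Next only E has its prerequisites met → E.
B is the only step now ready → B.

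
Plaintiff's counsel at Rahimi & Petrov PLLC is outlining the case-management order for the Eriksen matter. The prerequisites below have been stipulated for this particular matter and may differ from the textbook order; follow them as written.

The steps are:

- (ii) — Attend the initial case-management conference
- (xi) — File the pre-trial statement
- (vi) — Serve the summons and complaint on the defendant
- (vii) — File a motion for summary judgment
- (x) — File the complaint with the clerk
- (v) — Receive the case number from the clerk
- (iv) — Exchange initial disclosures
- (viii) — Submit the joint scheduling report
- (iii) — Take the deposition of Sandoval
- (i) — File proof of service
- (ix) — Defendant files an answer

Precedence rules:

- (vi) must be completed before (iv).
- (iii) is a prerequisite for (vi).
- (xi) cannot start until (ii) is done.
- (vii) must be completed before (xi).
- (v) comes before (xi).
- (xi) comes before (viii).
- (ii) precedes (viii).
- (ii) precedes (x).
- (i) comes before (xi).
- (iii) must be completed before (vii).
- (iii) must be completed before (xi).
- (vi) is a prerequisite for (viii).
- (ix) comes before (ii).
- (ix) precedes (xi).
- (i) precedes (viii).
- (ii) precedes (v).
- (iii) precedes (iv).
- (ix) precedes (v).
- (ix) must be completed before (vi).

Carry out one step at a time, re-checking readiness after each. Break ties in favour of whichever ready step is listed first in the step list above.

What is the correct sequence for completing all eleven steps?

(iii), (vii), (i), (ix), (ii), (vi), (x), (v), (xi), (iv), (viii)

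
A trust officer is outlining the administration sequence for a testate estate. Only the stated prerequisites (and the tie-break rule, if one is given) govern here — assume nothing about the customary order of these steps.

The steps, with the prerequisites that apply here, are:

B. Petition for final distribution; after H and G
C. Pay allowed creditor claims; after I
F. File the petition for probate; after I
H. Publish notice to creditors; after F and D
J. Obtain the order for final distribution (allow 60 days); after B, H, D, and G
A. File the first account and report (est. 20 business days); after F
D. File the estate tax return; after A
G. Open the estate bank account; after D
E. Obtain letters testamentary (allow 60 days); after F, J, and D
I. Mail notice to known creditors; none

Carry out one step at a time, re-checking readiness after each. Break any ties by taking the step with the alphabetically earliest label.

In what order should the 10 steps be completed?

I C F A D G H B J E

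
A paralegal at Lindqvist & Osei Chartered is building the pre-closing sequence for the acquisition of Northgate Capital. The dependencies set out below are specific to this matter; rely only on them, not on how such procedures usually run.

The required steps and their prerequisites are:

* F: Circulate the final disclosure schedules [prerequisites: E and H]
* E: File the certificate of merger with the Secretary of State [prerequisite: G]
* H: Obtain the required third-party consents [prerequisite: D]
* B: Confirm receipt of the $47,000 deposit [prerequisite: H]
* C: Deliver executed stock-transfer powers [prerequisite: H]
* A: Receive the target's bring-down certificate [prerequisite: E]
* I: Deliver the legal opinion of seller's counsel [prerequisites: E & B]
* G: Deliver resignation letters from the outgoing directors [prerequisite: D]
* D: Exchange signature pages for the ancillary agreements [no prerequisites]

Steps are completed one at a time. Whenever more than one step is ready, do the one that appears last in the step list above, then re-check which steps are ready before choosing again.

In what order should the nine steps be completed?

D is the only step with nothing outstanding, so it goes first.
Now G and H have their prerequisites met. G is listed later, so G next.
Ready: H and E. H is listed later → H.
C and B now also ready, so the ready set is {C, B, E}; C is listed later → C.
Ready: B and E. B is listed later → B.
E is the only step now ready → E.
Now I, A and F have their prerequisites met. I is listed later, so I next.
Now A and F have their prerequisites met. A is listed later, so A next.
F is the only step now ready → F.

D, G, H, C, B, E, I, A, F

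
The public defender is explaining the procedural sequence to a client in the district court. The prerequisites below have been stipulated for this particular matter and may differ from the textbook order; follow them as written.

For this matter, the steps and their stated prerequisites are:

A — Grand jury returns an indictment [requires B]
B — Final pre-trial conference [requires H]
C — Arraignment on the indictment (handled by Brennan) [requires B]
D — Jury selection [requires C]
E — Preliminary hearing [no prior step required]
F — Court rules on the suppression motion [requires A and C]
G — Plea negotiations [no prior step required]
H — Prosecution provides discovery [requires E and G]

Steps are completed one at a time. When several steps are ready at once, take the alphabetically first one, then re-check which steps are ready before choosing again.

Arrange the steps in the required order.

Nothing is required for E and G. E has the earlier label → E first.
Next only G has its prerequisites met → G.
H needed E and G, now all done → H.
B is the only step now ready → B.
A and C are both available; A has the earlier label → A.
C needed B, now all done → C.
Ready: D and F. D has the earlier label → D.
Next only F has its prerequisites met → F.

E, G, H, B, A, C, D, F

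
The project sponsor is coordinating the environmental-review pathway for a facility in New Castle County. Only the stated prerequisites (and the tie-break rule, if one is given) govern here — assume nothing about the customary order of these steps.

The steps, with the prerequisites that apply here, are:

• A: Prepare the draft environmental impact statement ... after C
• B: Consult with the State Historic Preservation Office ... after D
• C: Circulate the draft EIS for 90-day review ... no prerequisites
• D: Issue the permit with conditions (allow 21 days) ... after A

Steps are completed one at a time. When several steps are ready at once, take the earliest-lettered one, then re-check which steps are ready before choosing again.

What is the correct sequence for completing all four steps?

C → A → D → B

C has no prerequisites → C first.
Next only A has its prerequisites met → A.
D is the only step now ready → D.
B needed D, now all done → B.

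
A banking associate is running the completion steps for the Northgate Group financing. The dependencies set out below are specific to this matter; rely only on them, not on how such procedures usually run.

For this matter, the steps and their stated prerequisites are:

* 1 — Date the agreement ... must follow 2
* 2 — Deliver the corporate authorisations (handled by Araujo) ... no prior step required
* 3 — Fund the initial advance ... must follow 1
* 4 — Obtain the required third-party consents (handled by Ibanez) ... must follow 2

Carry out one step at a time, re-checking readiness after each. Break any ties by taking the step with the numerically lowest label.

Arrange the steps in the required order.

2 1 3 4

Only 2 has no prerequisites, so it is first.
Now 1 and 4 have their prerequisites met. 1 has the earlier label, so 1 next.
Now 3 and 4 have their prerequisites met. 3 has the earlier label, so 3 next.
4 needed 2, now all done → 4.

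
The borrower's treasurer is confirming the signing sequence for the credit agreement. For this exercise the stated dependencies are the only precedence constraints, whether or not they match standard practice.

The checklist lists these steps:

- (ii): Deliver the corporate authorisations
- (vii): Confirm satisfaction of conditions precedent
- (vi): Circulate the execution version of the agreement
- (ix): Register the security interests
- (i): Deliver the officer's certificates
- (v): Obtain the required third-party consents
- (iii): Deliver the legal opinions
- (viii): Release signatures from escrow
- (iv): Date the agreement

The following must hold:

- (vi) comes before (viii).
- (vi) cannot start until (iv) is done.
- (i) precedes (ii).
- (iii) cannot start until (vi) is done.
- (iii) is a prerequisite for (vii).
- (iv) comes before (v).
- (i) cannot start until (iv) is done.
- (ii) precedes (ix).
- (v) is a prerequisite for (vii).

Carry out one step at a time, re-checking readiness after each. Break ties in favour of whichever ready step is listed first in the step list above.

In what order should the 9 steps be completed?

(iv), (vi), (i), (ii), (ix), (v), (iii), (vii), (viii)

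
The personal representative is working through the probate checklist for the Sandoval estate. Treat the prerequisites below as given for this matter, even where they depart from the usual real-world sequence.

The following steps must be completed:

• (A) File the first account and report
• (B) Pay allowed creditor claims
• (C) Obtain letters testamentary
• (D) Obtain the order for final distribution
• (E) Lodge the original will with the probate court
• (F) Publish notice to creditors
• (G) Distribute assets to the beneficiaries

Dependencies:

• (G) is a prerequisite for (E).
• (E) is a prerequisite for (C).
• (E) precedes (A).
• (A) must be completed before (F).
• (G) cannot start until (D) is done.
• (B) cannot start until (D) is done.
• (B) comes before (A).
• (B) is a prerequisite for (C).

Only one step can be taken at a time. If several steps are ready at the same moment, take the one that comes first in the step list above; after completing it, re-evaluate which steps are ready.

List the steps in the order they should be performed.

(D), (B), (G), (E), (A), (C), (F)

(D) is the only step with nothing outstanding, so it goes first.
(B) and (G) are both available; (B) is listed earlier → (B).
That leaves (G) as the only ready step → (G).
Next only (E) has its prerequisites met → (E).
(A) and (C) are both available; (A) is listed earlier → (A).
(F) now also ready, so the ready set is {(C), (F)}; (C) is listed earlier → (C).
(F) needed (A), now all done → (F).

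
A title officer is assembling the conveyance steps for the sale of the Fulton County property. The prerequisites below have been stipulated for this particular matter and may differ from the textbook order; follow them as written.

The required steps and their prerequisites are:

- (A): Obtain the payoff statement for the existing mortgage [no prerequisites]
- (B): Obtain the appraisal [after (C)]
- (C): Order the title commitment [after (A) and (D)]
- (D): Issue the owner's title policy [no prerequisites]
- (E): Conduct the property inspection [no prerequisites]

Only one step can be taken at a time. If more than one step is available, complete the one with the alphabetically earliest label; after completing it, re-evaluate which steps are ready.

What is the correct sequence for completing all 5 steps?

Nothing is required for (A), (D) and (E). (A) has the earlier label → (A) first.
Ready: (D) and (E). (D) has the earlier label → (D).
(C) now also ready, so the ready set is {(C), (E)}; (C) has the earlier label → (C).
Now (B) and (E) have their prerequisites met. (B) has the earlier label, so (B) next.
Next only (E) has its prerequisites met → (E).

(A), (D), (C), (B), (E)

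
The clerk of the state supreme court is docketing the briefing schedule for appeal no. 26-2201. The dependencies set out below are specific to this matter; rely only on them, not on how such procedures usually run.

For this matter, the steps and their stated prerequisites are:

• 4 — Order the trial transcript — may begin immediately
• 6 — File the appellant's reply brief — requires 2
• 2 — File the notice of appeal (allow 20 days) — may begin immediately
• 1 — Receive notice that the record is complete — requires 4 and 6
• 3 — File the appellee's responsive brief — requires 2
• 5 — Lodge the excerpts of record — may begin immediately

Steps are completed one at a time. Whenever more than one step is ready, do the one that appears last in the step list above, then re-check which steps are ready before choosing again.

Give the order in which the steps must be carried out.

Nothing is required for 5, 2 and 4. 5 is listed later → 5 first.
Now 2 and 4 have their prerequisites met. 2 is listed later, so 2 next.
3 and 6 now also ready, so the ready set is {3, 6, 4}; 3 is listed later → 3.
Ready: 6 and 4. 6 is listed later → 6.
4 is the only step now ready → 4.
1 needed 6 and 4, now all done → 1.

5 → 2 → 3 → 6 → 4 → 1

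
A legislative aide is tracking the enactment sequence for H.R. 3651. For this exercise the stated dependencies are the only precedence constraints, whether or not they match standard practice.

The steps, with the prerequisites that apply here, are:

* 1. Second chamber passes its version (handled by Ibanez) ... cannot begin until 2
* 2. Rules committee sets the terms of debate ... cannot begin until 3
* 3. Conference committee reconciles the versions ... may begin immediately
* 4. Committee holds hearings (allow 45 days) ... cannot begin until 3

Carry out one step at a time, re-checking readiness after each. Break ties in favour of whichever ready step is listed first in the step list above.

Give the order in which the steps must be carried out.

3 is the only step with nothing outstanding, so it goes first.
Now 2 and 4 have their prerequisites met. 2 is listed earlier, so 2 next.
Ready: 1 and 4. 1 is listed earlier → 1.
Next only 4 has its prerequisites met → 4.

3 2 1 4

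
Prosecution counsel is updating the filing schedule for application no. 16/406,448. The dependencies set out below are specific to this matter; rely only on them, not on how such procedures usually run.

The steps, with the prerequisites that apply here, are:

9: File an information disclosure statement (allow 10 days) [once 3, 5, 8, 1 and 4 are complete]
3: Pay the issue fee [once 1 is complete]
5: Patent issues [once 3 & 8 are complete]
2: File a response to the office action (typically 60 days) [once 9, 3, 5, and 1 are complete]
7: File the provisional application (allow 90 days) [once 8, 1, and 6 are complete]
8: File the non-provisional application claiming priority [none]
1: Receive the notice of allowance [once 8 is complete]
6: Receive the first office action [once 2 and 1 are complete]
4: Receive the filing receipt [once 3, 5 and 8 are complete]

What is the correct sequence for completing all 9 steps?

8, 1, 3, 5, 4, 9, 2, 6, 7

8 is the only step with nothing outstanding, so it goes first.
That leaves 1 as the only ready step → 1.
3 needed 1, now all done → 3.
Next only 5 has its prerequisites met → 5.
4 is the only step now ready → 4.
9 needed 3, 5, 8, 1 and 4, now all done → 9.
Next only 2 has its prerequisites met → 2.
6 is the only step now ready → 6.
7 needed 8, 1 and 6, now all done → 7.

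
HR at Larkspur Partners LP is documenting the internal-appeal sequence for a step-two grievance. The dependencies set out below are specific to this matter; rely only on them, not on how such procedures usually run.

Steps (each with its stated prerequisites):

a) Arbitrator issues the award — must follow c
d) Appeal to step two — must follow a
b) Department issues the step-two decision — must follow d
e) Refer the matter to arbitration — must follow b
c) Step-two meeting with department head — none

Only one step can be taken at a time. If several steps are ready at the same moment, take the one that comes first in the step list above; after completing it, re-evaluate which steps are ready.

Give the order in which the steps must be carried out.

Only c has no prerequisites, so it is first.
a is the only step now ready → a.
d is the only step now ready → d.
b needed d, now all done → b.
e needed b, now all done → e.

c, a, d, b, e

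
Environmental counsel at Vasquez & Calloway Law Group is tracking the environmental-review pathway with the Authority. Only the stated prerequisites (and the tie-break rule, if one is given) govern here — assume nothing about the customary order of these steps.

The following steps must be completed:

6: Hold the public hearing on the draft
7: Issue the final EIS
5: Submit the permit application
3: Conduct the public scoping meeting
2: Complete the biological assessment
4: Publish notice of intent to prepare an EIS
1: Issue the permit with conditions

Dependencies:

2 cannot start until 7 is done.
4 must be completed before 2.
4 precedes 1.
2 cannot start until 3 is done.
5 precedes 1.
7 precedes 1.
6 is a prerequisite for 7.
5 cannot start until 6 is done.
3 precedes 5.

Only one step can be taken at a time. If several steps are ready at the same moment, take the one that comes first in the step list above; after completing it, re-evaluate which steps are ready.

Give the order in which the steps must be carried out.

6, 7, 3, 5, 4, 2, 1

Nothing is required for 6, 3 and 4. 6 is listed earlier → 6 first.
Ready: 7, 3 and 4. 7 is listed earlier → 7.
3 and 4 are both available; 3 is listed earlier → 3.
5 now also ready, so the ready set is {5, 4}; 5 is listed earlier → 5.
Next only 4 has its prerequisites met → 4.
2 and 1 are both available; 2 is listed earlier → 2.
That leaves 1 as the only ready step → 1.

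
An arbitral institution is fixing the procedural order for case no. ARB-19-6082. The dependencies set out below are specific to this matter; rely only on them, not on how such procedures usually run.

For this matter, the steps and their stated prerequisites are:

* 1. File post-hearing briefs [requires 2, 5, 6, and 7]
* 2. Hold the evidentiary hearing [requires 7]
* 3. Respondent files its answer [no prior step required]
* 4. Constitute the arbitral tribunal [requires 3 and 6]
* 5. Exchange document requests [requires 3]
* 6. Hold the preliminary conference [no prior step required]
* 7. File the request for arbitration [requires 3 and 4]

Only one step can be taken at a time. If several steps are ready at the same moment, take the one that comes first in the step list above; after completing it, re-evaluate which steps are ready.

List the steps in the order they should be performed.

3, 5, 6, 4, 7, 2, 1

3 and 6 have no prerequisites; 3 is listed earlier, so 3 is first.
5 now also ready, so the ready set is {5, 6}; 5 is listed earlier → 5.
That leaves 6 as the only ready step → 6.
4 is the only step now ready → 4.
Next only 7 has its prerequisites met → 7.
2 needed 7, now all done → 2.
1 needed 2, 5, 6 and 7, now all done → 1.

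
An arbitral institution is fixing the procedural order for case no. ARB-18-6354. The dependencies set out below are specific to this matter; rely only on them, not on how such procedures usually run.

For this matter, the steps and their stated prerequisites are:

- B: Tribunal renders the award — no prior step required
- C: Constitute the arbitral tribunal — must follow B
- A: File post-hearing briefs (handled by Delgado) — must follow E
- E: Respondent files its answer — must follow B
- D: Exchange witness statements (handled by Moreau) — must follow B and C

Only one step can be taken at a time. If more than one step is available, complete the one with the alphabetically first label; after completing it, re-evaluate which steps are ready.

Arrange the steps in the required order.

B, C, D, E, A

B has no prerequisites → B first.
Ready: C and E. C has the earlier label → C.
D now also ready, so the ready set is {D, E}; D has the earlier label → D.
E needed B, now all done → E.
Next only A has its prerequisites met → A.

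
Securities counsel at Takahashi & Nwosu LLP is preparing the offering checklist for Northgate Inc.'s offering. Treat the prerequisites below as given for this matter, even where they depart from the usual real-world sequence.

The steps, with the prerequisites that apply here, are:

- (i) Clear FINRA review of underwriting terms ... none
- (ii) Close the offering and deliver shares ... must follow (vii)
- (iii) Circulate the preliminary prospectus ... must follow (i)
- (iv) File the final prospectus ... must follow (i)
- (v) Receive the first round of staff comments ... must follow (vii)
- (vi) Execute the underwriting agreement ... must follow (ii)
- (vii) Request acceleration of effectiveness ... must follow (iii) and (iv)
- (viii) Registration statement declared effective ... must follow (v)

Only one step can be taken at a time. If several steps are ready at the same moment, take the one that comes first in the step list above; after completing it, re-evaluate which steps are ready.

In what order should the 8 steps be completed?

(i), (iii), (iv), (vii), (ii), (v), (vi), (viii)

Only (i) has no prerequisites, so it is first.
(iii) and (iv) are both available; (iii) is listed earlier → (iii).
(iv) needed (i), now all done → (iv).
(vii) needed (iii) and (iv), now all done → (vii).
(ii) and (v) are both available; (ii) is listed earlier → (ii).
(v) and (vi) are both available; (v) is listed earlier → (v).
(viii) now also ready, so the ready set is {(vi), (viii)}; (vi) is listed earlier → (vi).
Next only (viii) has its prerequisites met → (viii).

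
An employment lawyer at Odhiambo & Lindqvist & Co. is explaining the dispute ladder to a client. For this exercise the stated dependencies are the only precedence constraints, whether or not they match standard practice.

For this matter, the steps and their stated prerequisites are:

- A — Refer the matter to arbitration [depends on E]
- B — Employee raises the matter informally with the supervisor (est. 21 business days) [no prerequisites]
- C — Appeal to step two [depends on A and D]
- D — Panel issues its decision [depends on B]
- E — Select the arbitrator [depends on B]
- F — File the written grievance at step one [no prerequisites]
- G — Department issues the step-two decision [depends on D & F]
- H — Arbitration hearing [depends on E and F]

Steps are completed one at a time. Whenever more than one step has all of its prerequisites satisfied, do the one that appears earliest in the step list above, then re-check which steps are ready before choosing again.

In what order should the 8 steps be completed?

B D E A C F G H

Nothing is required for B and F. B is listed earlier → B first.
D, E and F are all available; D is listed earlier → D.
Ready: E and F. E is listed earlier → E.
A and F are both available; A is listed earlier → A.
Now C and F have their prerequisites met. C is listed earlier, so C next.
That leaves F as the only ready step → F.
G and H are both available; G is listed earlier → G.
That leaves H as the only ready step → H.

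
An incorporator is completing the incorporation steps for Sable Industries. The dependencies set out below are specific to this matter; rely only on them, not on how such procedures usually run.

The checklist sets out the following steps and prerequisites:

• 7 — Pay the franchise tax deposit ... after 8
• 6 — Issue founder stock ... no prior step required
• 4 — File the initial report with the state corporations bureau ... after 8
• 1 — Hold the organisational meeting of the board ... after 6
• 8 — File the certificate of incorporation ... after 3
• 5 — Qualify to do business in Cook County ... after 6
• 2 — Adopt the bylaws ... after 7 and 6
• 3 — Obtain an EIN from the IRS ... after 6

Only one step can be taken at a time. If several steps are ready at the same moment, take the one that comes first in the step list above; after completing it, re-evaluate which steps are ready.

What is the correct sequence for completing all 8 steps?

6 → 1 → 5 → 3 → 8 → 7 → 4 → 2

6 has no prerequisites → 6 first.
Ready: 1, 5 and 3. 1 is listed earlier → 1.
5 and 3 are both available; 5 is listed earlier → 5.
3 is the only step now ready → 3.
That leaves 8 as the only ready step → 8.
Ready: 7 and 4. 7 is listed earlier → 7.
4 and 2 are both available; 4 is listed earlier → 4.
That leaves 2 as the only ready step → 2.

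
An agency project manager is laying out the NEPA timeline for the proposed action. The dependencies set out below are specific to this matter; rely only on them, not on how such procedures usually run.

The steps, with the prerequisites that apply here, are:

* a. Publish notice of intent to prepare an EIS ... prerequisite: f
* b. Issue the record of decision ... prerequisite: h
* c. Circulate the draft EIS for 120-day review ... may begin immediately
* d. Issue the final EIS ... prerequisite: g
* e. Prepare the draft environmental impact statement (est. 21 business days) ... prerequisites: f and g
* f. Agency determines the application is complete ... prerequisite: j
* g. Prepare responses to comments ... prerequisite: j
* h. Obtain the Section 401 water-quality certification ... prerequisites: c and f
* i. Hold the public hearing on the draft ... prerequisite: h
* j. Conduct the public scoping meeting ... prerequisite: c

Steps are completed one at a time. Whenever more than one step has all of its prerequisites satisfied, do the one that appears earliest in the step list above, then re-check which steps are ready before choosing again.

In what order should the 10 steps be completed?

Only c has no prerequisites, so it is first.
j needed c, now all done → j.
Now f and g have their prerequisites met. f is listed earlier, so f next.
a, g and h are all available; a is listed earlier → a.
Ready: g and h. g is listed earlier → g.
d, e and h are all available; d is listed earlier → d.
Ready: e and h. e is listed earlier → e.
h needed c and f, now all done → h.
b and i are both available; b is listed earlier → b.
That leaves i as the only ready step → i.

c, j, f, a, g, d, e, h, b, i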